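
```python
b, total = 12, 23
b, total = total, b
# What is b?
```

Trace:
`b, total = 12, 23` → b = 12; total = 23
`b, total = total, b` → b = 23; total = 12
So b = 23

Answer: 23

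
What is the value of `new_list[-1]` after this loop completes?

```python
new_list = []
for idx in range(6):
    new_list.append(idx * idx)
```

Last element of squares 0 to 5
`new_list` takes the values: [] → [0] → [0, 1] → [0, 1, 4] → [0, 1, 4, 9] → [0, 1, 4, 9, 16] → [0, 1, 4, 9, 16, 25]
So `new_list[-1]` = 25

Answer: 25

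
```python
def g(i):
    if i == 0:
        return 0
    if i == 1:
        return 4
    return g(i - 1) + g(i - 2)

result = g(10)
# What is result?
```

Build up from base cases: g(0)=0, g(1)=4, g(2)=4, g(3)=8, g(4)=12, g(5)=20, g(6)=32, ..., g(10)=220

Answer: 220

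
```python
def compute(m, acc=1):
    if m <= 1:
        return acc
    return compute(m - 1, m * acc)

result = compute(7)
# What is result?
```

Accumulator trace (n, acc): (7, 1) -> (6, 7) -> (5, 42) -> (4, 210) -> (3, 840) -> (2, 2520) -> (1, 5040) -> return 5040

Answer: 5040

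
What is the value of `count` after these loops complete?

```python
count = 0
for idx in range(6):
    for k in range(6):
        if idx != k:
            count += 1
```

6² - 6 (exclude diagonal)
`count` takes the values: 0 → 1 → 2 → 3 → 4 → 5 → 6 → 7 → 8 → 9 → 10 → 11 → 12 → 13 → 14 → 15 → 16 → 17 → 18 → 19 → 20 → 21 → 22 → 23 → 24 → 25 → 26 → 27 → 28 → 29 → 30

Answer: 30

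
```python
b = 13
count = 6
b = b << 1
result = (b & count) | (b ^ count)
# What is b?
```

Trace:
`b = 13` → b = 13
`count = 6` → count = 6
`b = b << 1` → b = 26
`result = (b & count) | (b ^ count)` → result = 30
So b = 26

Answer: 26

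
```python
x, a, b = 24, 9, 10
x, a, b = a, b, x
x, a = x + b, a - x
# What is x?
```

Trace:
`x, a, b = 24, 9, 10` → x = 24; a = 9; b = 10
`x, a, b = a, b, x` → x = 9; a = 10; b = 24
`x, a = x + b, a - x` → x = 33; a = 1
So x = 33

Answer: 33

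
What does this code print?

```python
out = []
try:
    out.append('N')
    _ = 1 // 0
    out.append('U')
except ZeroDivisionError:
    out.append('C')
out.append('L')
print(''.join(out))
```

Execution trace: 'N' (try body) → 'C' (except ZeroDivisionError) → 'L' (after the try/except). Output: NCL

Answer: NCL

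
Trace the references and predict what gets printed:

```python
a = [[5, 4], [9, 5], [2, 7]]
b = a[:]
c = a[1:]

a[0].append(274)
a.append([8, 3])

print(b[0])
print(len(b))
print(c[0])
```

Key concept: slice with nested mutation.
Step by step:
`a = [[5, 4], [9, 5], [2, 7]]` → a = [[5, 4], [9, 5], [2, 7]]
`b = a[:]` → b = [[5, 4], [9, 5], [2, 7]]
`c = a[1:]` → c = [[9, 5], [2, 7]]
`a[0].append(274)` → a = [[5, 4, 274], [9, 5], [2, 7]]; b = [[5, 4, 274], [9, 5], [2, 7]]
`a.append([8, 3])` → a = [[5, 4, 274], [9, 5], [2, 7], [8, 3]]
`print(b[0])` → prints [5, 4, 274]
`print(len(b))` → prints 3
`print(c[0])` → prints [9, 5]

Answer:
[5, 4, 274]
3
[9, 5]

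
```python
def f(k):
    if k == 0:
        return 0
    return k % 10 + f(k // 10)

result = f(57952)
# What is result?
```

Sum of digits of 57952: 2 + 5 + 9 + 7 + 5 = 28

Answer: 28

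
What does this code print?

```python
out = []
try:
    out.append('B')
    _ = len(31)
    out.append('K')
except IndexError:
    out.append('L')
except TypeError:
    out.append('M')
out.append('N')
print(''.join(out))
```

Execution trace: 'B' (try body) → 'M' (except TypeError) → 'N' (after the try/except). Output: BMN

Answer: BMN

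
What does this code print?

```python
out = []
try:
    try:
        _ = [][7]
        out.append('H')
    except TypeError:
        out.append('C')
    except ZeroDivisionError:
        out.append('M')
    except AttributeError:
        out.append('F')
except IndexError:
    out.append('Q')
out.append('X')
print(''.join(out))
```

Execution trace: 'Q' (outer except IndexError) → 'X' (after the try/except). Output: QX

Answer: QX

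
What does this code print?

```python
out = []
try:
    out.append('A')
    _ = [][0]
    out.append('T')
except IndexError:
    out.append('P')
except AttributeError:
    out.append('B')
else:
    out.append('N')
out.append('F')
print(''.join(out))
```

Execution trace: 'A' (try body) → 'P' (except IndexError) → 'F' (after the try/except). Output: APF

Answer: APF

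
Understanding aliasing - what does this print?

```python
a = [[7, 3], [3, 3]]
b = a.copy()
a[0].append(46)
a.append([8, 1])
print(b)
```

Key concept: shallow copy with nested lists.
Step by step:
`a = [[7, 3], [3, 3]]` → a = [[7, 3], [3, 3]]
`b = a.copy()` → b = [[7, 3], [3, 3]]
`a[0].append(46)` → a = [[7, 3, 46], [3, 3]]; b = [[7, 3, 46], [3, 3]]
`a.append([8, 1])` → a = [[7, 3, 46], [3, 3], [8, 1]]
`print(b)` → prints [[7, 3, 46], [3, 3]]

Answer: [[7, 3, 46], [3, 3]]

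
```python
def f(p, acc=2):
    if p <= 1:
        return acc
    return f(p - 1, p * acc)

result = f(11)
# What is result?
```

Accumulator trace (n, acc): (11, 2) -> (10, 22) -> (9, 220) -> (8, 1980) -> (7, 15840) -> (6, 110880) -> (5, 665280) -> (4, 3326400) -> (3, 13305600) -> (2, 39916800) -> (1, 79833600) -> return 79833600

Answer: 79833600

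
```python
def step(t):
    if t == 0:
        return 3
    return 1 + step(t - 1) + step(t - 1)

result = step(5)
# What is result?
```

step(t) = 1 + 2·step(t-1), step(0)=3. Closed form: (3+1)·2^5 - 1 = 127.

Answer: 127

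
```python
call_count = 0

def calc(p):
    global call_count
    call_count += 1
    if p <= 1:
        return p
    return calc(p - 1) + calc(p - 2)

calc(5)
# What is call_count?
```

Calls(p) = 1 + Calls(p-1) + Calls(p-2); Calls(0)=Calls(1)=1. For p=5 this gives 15.

Answer: 15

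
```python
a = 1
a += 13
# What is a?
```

Trace:
`a = 1` → a = 1
`a += 13` → a = 14
So a = 14

Answer: 14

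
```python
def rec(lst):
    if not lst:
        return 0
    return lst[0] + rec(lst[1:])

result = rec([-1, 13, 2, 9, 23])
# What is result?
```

(-1) + 13 + 2 + 9 + 23 + 0 = 46

Answer: 46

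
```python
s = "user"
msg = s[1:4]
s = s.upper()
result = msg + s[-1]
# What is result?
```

Trace:
`s = "user"` → s = 'user'
`msg = s[1:4]` → msg = 'ser'
`s = s.upper()` → s = 'USER'
`result = msg + s[-1]` → result = 'serR'
So result = 'serR'

Answer: 'serR'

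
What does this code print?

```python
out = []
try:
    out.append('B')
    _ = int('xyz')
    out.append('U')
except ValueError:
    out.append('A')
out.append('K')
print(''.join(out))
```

Execution trace: 'B' (try body) → 'A' (except ValueError) → 'K' (after the try/except). Output: BAK

Answer: BAK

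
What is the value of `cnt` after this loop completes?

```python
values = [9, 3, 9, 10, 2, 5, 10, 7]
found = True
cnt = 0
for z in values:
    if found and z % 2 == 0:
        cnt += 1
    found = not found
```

Count even values at even positions
`cnt` takes the values: 0 → 1 → 2

Answer: 2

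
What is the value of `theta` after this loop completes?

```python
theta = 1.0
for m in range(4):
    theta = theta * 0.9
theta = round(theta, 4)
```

Exponential decay: 1.0 * 0.9^4
`theta` takes the values: 1.0 → 0.9 → 0.81 → 0.729 → 0.6561

Answer: 0.6561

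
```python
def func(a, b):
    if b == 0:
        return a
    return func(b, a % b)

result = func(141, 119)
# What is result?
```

func(141, 119) -> func(119, 22) -> func(22, 9) -> func(9, 4) -> func(4, 1) -> func(1, 0) -> 1

Answer: 1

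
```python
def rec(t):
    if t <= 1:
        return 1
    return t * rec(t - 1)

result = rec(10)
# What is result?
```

rec(10) = 10 * 9 * 8 * 7 * 6 * 5 * 4 * 3 * 2 * 1 = 3628800

Answer: 3628800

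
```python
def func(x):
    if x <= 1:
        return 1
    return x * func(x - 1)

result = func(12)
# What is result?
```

func(12) = 12 * 11 * 10 * 9 * 8 * 7 * 6 * 5 * 4 * 3 * 2 * 1 = 479001600

Answer: 479001600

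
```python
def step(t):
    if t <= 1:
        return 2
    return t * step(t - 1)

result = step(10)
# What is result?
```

step(10) = 10 * 9 * 8 * 7 * 6 * 5 * 4 * 3 * 2 * 2 = 7257600

Answer: 7257600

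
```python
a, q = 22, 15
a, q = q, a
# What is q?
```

Trace:
`a, q = 22, 15` → a = 22; q = 15
`a, q = q, a` → a = 15; q = 22
So q = 22

Answer: 22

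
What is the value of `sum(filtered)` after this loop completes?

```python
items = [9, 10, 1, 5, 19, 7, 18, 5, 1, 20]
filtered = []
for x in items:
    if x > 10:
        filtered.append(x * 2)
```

Sum of doubled values > 10
`filtered` takes the values: [] → [38] → [38, 36] → [38, 36, 40]
So `sum(filtered)` = 114

Answer: 114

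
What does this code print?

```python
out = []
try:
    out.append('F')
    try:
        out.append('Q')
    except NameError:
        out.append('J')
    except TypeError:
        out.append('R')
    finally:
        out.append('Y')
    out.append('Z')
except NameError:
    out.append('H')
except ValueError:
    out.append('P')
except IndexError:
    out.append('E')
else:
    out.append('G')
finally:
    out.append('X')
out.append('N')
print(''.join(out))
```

Execution trace: 'F' (try body) → 'Q' (inner try body, no exception) → 'Y' (inner finally) → 'Z' (try body, no exception) → 'G' (else) → 'X' (finally) → 'N' (after the try/except). Output: FQYZGXN

Answer: FQYZGXN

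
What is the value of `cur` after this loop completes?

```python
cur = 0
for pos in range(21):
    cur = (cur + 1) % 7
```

Increment mod 7, 21 times = 0
`cur` takes the values: 0 → 1 → 2 → 3 → 4 → 5 → 6 → 0 → 1 → 2 → 3 → 4 → 5 → 6 → 0 → 1 → 2 → 3 → 4 → 5 → 6 → 0

Answer: 0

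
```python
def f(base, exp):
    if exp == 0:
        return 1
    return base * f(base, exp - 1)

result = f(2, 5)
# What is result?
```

f(2, 5) = 2 * 2 * 2 * 2 * 2 = 32

Answer: 32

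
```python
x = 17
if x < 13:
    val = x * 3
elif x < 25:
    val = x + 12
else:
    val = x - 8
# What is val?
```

Trace:
`x = 17` → x = 17
`if x < 13: ...` → x < 13 is False, x < 25 is True → val = 29
So val = 29

Answer: 29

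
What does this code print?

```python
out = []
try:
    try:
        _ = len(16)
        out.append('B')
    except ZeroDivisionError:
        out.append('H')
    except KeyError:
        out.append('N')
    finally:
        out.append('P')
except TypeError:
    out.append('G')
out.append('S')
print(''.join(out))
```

Execution trace: 'P' (finally) → 'G' (outer except TypeError) → 'S' (after the try/except). Output: PGS

Answer: PGS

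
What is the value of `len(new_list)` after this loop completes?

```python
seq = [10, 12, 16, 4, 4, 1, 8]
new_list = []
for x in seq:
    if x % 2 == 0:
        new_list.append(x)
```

Count even numbers in [10, 12, 16, 4, 4, 1, 8]
`new_list` takes the values: [] → [10] → [10, 12] → [10, 12, 16] → [10, 12, 16, 4] → [10, 12, 16, 4, 4] → [10, 12, 16, 4, 4, 8]
So `len(new_list)` = 6

Answer: 6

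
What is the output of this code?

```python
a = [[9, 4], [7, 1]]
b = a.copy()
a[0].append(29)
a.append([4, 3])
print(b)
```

Key concept: shallow copy with nested lists.
Step by step:
`a = [[9, 4], [7, 1]]` → a = [[9, 4], [7, 1]]
`b = a.copy()` → b = [[9, 4], [7, 1]]
`a[0].append(29)` → a = [[9, 4, 29], [7, 1]]; b = [[9, 4, 29], [7, 1]]
`a.append([4, 3])` → a = [[9, 4, 29], [7, 1], [4, 3]]
`print(b)` → prints [[9, 4, 29], [7, 1]]

Answer: [[9, 4, 29], [7, 1]]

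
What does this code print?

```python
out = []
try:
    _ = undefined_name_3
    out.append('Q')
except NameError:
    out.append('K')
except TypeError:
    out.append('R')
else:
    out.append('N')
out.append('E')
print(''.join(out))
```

Execution trace: 'K' (except NameError) → 'E' (after the try/except). Output: KE

Answer: KE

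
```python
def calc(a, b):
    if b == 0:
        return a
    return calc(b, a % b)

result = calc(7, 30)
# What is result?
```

calc(7, 30) -> calc(30, 7) -> calc(7, 2) -> calc(2, 1) -> calc(1, 0) -> 1

Answer: 1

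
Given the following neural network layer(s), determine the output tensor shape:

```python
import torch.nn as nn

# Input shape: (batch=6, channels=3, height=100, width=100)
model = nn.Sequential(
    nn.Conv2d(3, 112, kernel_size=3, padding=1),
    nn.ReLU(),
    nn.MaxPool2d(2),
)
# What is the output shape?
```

Input: (6, 3, 100, 100) -> after Conv2d: (6, 112, 100, 100) -> after ReLU: (6, 112, 100, 100) -> Output: (6, 112, 50, 50)

Answer: (6, 112, 50, 50)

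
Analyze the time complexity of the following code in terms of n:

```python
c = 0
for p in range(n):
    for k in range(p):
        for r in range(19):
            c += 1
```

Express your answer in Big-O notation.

Each loop level contributes: n × n × 1. Multiplying the contributions gives O(n^2).

Answer: O(n^2)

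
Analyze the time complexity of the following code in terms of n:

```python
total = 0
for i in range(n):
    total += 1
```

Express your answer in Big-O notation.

Each loop level contributes: n. Multiplying the contributions gives O(n).

Answer: O(n)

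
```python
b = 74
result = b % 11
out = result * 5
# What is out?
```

Trace:
`b = 74` → b = 74
`result = b % 11` → result = 8
`out = result * 5` → out = 40
So out = 40

Answer: 40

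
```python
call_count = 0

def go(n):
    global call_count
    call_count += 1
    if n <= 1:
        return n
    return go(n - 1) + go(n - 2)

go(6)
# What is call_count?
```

Calls(n) = 1 + Calls(n-1) + Calls(n-2); Calls(0)=Calls(1)=1. For n=6 this gives 25.

Answer: 25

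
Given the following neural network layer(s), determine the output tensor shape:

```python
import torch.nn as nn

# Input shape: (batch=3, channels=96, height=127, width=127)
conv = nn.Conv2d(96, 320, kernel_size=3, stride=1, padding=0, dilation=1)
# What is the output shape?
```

Input: (3, 96, 127, 127) -> Output: (3, 320, 125, 125)

Answer: (3, 320, 125, 125)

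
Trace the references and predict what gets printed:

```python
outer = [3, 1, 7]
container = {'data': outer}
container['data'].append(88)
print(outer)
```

Key concept: dict holds reference to list.
Step by step:
`outer = [3, 1, 7]` → outer = [3, 1, 7]
`container = {'data': outer}` → container = {'data': [3, 1, 7]}
`container['data'].append(88)` → outer = [3, 1, 7, 88]; container = {'data': [3, 1, 7, 88]}
`print(outer)` → prints [3, 1, 7, 88]

Answer: [3, 1, 7, 88]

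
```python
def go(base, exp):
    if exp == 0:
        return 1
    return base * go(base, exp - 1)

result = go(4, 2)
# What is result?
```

go(4, 2) = 4 * 4 = 16

Answer: 16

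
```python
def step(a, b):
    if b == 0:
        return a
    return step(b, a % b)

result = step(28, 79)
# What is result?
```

step(28, 79) -> step(79, 28) -> step(28, 23) -> step(23, 5) -> step(5, 3) -> step(3, 2) -> step(2, 1) -> step(1, 0) -> 1

Answer: 1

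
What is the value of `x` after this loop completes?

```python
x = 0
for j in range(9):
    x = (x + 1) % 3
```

Increment mod 3, 9 times = 0
`x` takes the values: 0 → 1 → 2 → 0 → 1 → 2 → 0 → 1 → 2 → 0

Answer: 0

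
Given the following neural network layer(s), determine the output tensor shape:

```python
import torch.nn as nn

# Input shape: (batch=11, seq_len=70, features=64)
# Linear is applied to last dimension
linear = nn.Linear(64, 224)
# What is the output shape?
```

Input: (11, 70, 64) -> Output: (11, 70, 224)

Answer: (11, 70, 224)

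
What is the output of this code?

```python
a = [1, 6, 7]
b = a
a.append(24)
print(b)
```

Key concept: basic list aliasing.
Step by step:
`a = [1, 6, 7]` → a = [1, 6, 7]
`b = a` → b = [1, 6, 7] (same object as a)
`a.append(24)` → a = [1, 6, 7, 24] (same object as b); b = [1, 6, 7, 24] (same object as a)
`print(b)` → prints [1, 6, 7, 24]

Answer: [1, 6, 7, 24]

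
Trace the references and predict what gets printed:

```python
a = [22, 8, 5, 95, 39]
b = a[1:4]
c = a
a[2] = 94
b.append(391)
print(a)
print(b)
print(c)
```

Key concept: slice vs alias.
Step by step:
`a = [22, 8, 5, 95, 39]` → a = [22, 8, 5, 95, 39]
`b = a[1:4]` → b = [8, 5, 95]
`c = a` → c = [22, 8, 5, 95, 39] (same object as a)
`a[2] = 94` → a = [22, 8, 94, 95, 39] (same object as c); c = [22, 8, 94, 95, 39] (same object as a)
`b.append(391)` → b = [8, 5, 95, 391]
`print(a)` → prints [22, 8, 94, 95, 39]
`print(b)` → prints [8, 5, 95, 391]
`print(c)` → prints [22, 8, 94, 95, 39]

Answer:
[22, 8, 94, 95, 39]
[8, 5, 95, 391]
[22, 8, 94, 95, 39]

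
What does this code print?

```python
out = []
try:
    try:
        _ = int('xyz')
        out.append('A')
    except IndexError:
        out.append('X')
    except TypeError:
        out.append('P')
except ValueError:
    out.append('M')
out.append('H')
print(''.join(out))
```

Execution trace: 'M' (outer except ValueError) → 'H' (after the try/except). Output: MH

Answer: MH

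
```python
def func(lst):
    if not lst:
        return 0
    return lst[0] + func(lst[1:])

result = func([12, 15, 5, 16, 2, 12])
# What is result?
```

12 + 15 + 5 + 16 + 2 + 12 + 0 = 62

Answer: 62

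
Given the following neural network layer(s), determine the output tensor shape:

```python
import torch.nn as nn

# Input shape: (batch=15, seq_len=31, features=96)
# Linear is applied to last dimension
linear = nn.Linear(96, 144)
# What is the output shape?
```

Input: (15, 31, 96) -> Output: (15, 31, 144)

Answer: (15, 31, 144)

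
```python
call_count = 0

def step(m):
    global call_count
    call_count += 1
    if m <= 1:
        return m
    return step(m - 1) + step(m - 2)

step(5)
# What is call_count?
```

Calls(m) = 1 + Calls(m-1) + Calls(m-2); Calls(0)=Calls(1)=1. For m=5 this gives 15.

Answer: 15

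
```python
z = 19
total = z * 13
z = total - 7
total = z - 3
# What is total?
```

Trace:
`z = 19` → z = 19
`total = z * 13` → total = 247
`z = total - 7` → z = 240
`total = z - 3` → total = 237
So total = 237

Answer: 237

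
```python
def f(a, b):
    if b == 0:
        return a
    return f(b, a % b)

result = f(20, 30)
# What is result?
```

f(20, 30) -> f(30, 20) -> f(20, 10) -> f(10, 0) -> 10

Answer: 10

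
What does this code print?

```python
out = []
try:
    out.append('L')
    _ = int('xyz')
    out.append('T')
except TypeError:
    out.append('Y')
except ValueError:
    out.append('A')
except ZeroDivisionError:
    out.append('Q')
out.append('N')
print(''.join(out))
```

Execution trace: 'L' (try body) → 'A' (except ValueError) → 'N' (after the try/except). Output: LAN

Answer: LAN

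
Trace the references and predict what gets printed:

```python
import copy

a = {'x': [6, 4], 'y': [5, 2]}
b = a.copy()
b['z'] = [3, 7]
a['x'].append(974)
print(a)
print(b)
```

Key concept: shallow copy of dict with mutable values.
Step by step:
`a = {'x': [6, 4], 'y': [5, 2]}` → a = {'x': [6, 4], 'y': [5, 2]}
`b = a.copy()` → b = {'x': [6, 4], 'y': [5, 2]}
`b['z'] = [3, 7]` → b = {'x': [6, 4], 'y': [5, 2], 'z': [3, 7]}
`a['x'].append(974)` → a = {'x': [6, 4, 974], 'y': [5, 2]}; b = {'x': [6, 4, 974], 'y': [5, 2], 'z': [3, 7]}
`print(a)` → prints {'x': [6, 4, 974], 'y': [5, 2]}
`print(b)` → prints {'x': [6, 4, 974], 'y': [5, 2], 'z': [3, 7]}

Answer:
{'x': [6, 4, 974], 'y': [5, 2]}
{'x': [6, 4, 974], 'y': [5, 2], 'z': [3, 7]}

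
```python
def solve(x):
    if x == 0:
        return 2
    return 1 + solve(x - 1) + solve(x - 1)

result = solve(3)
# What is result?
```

solve(x) = 1 + 2·solve(x-1), solve(0)=2. Closed form: (2+1)·2^3 - 1 = 23.

Answer: 23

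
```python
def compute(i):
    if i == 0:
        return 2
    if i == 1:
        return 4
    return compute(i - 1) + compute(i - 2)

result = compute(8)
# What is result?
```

Build up from base cases: compute(0)=2, compute(1)=4, compute(2)=6, compute(3)=10, compute(4)=16, compute(5)=26, compute(6)=42, ..., compute(8)=110

Answer: 110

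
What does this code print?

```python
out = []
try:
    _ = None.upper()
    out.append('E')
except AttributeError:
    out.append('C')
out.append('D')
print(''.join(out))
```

Execution trace: 'C' (except AttributeError) → 'D' (after the try/except). Output: CD

Answer: CD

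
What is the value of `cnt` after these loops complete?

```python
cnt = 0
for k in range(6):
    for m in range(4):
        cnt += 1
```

6 * 4 = 24
`cnt` takes the values: 0 → 1 → 2 → 3 → 4 → 5 → 6 → 7 → 8 → 9 → 10 → 11 → 12 → 13 → 14 → 15 → 16 → 17 → 18 → 19 → 20 → 21 → 22 → 23 → 24

Answer: 24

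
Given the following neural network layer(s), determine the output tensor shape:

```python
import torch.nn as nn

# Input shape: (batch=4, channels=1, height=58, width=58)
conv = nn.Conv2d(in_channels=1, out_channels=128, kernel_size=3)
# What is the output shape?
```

Input: (4, 1, 58, 58) -> Output: (4, 128, 56, 56)

Answer: (4, 128, 56, 56)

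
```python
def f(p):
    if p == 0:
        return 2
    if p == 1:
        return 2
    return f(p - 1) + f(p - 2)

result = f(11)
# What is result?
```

Build up from base cases: f(0)=2, f(1)=2, f(2)=4, f(3)=6, f(4)=10, f(5)=16, f(6)=26, ..., f(11)=288

Answer: 288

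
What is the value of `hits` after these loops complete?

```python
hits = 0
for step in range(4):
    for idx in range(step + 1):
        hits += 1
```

Triangle: 1 + 2 + ... + 4
`hits` takes the values: 0 → 1 → 2 → 3 → 4 → 5 → 6 → 7 → 8 → 9 → 10

Answer: 10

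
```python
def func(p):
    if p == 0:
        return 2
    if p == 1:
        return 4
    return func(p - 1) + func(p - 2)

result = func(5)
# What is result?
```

Build up from base cases: func(0)=2, func(1)=4, func(2)=6, func(3)=10, func(4)=16, func(5)=26

Answer: 26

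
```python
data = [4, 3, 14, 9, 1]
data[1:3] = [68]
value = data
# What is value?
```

Trace:
`data = [4, 3, 14, 9, 1]` → data = [4, 3, 14, 9, 1]
`data[1:3] = [68]` → data = [4, 68, 9, 1]
`value = data` → value = [4, 68, 9, 1]
So value = [4, 68, 9, 1]

Answer: [4, 68, 9, 1]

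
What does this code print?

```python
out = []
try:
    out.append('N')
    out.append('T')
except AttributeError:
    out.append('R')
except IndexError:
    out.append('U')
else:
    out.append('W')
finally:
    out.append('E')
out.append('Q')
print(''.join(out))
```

Execution trace: 'N' (try body) → 'T' (try body, no exception) → 'W' (else) → 'E' (finally) → 'Q' (after the try/except). Output: NTWEQ

Answer: NTWEQ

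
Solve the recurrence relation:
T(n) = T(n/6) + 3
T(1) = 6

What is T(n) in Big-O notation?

Each step divides n by 6 and adds 3. After log_6(n) steps we reach T(1)=6. So T(n) = 3·log_6(n) + 6 = O(log n).

Answer: O(log n)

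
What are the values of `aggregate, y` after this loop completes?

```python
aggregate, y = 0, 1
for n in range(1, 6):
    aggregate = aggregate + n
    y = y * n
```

Sum and factorial of 1 to 5
`aggregate, y` takes the values: (0, 1) → (1, 1) → (3, 1) → (3, 2) → (6, 2) → (6, 6) → (10, 6) → (10, 24) → (15, 24) → (15, 120)

Answer: 15, 120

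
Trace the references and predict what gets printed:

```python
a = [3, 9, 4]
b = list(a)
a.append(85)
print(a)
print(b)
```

Key concept: list() constructor creates copy.
Step by step:
`a = [3, 9, 4]` → a = [3, 9, 4]
`b = list(a)` → b = [3, 9, 4]
`a.append(85)` → a = [3, 9, 4, 85]
`print(a)` → prints [3, 9, 4, 85]
`print(b)` → prints [3, 9, 4]

Answer:
[3, 9, 4, 85]
[3, 9, 4]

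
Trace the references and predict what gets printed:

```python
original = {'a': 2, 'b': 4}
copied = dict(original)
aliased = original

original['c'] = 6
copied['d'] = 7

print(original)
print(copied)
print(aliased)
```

Key concept: dict() creates copy, assignment creates alias.
Step by step:
`original = {'a': 2, 'b': 4}` → original = {'a': 2, 'b': 4}
`copied = dict(original)` → copied = {'a': 2, 'b': 4}
`aliased = original` → aliased = {'a': 2, 'b': 4} (same object as original)
`original['c'] = 6` → original = {'a': 2, 'b': 4, 'c': 6} (same object as aliased); aliased = {'a': 2, 'b': 4, 'c': 6} (same object as original)
`copied['d'] = 7` → copied = {'a': 2, 'b': 4, 'd': 7}
`print(original)` → prints {'a': 2, 'b': 4, 'c': 6}
`print(copied)` → prints {'a': 2, 'b': 4, 'd': 7}
`print(aliased)` → prints {'a': 2, 'b': 4, 'c': 6}

Answer:
{'a': 2, 'b': 4, 'c': 6}
{'a': 2, 'b': 4, 'd': 7}
{'a': 2, 'b': 4, 'c': 6}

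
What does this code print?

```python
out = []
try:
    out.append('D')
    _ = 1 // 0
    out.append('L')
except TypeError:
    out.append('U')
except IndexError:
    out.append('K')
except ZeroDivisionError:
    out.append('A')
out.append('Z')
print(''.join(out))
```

Execution trace: 'D' (try body) → 'A' (except ZeroDivisionError) → 'Z' (after the try/except). Output: DAZ

Answer: DAZ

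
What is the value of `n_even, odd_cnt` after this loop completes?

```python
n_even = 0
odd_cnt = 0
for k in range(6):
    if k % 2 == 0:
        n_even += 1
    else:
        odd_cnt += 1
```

Count evens and odds in range(6)
`n_even, odd_cnt` takes the values: (0, 0) → (1, 0) → (1, 1) → (2, 1) → (2, 2) → (3, 2) → (3, 3)

Answer: 3, 3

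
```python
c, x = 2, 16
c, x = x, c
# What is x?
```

Trace:
`c, x = 2, 16` → c = 2; x = 16
`c, x = x, c` → c = 16; x = 2
So x = 2

Answer: 2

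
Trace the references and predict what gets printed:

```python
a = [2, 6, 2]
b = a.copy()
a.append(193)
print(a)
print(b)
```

Key concept: list.copy() creates independent copy.
Step by step:
`a = [2, 6, 2]` → a = [2, 6, 2]
`b = a.copy()` → b = [2, 6, 2]
`a.append(193)` → a = [2, 6, 2, 193]
`print(a)` → prints [2, 6, 2, 193]
`print(b)` → prints [2, 6, 2]

Answer:
[2, 6, 2, 193]
[2, 6, 2]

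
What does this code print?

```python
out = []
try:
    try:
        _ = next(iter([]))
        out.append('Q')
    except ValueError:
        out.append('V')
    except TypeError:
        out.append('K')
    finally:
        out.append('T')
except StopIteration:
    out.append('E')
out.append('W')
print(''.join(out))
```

Execution trace: 'T' (finally) → 'E' (outer except StopIteration) → 'W' (after the try/except). Output: TEW

Answer: TEW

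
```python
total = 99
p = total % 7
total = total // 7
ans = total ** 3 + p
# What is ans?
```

Trace:
`total = 99` → total = 99
`p = total % 7` → p = 1
`total = total // 7` → total = 14
`ans = total ** 3 + p` → ans = 2745
So ans = 2745

Answer: 2745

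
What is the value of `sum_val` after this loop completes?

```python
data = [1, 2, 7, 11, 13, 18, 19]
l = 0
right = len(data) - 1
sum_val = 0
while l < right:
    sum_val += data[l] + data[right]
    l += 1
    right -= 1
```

Sum of pairs from ends
`sum_val` takes the values: 0 → 20 → 40 → 60

Answer: 60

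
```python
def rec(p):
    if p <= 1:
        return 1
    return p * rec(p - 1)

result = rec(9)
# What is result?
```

rec(9) = 9 * 8 * 7 * 6 * 5 * 4 * 3 * 2 * 1 = 362880

Answer: 362880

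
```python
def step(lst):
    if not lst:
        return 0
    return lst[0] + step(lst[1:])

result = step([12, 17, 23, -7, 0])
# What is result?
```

12 + 17 + 23 + (-7) + 0 + 0 = 45

Answer: 45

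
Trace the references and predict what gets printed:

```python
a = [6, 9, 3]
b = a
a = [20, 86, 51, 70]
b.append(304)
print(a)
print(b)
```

Key concept: rebinding vs mutation: a is rebound to a new list, b still points at the original.
Step by step:
`a = [6, 9, 3]` → a = [6, 9, 3]
`b = a` → b = [6, 9, 3] (same object as a)
`a = [20, 86, 51, 70]` → a = [20, 86, 51, 70]
`b.append(304)` → b = [6, 9, 3, 304]
`print(a)` → prints [20, 86, 51, 70]
`print(b)` → prints [6, 9, 3, 304]

Answer:
[20, 86, 51, 70]
[6, 9, 3, 304]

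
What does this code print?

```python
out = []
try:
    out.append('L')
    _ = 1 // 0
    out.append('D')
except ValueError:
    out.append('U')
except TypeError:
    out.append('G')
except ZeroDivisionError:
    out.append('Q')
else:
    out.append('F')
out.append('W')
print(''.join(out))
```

Execution trace: 'L' (try body) → 'Q' (except ZeroDivisionError) → 'W' (after the try/except). Output: LQW

Answer: LQW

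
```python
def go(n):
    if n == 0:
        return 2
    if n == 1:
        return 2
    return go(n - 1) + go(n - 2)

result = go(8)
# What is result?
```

Build up from base cases: go(0)=2, go(1)=2, go(2)=4, go(3)=6, go(4)=10, go(5)=16, go(6)=26, ..., go(8)=68

Answer: 68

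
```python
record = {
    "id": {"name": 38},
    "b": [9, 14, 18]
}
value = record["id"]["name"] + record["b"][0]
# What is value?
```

Trace:
`record = { ...` → record = {'id': {'name': 38}, 'b': [9, 14, 18]}
`value = record["id"]["name"] + record["b"][0]` → value = 47
So value = 47

Answer: 47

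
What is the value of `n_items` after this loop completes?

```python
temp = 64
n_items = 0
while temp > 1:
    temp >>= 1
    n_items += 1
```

Count right shifts until 1
`n_items` takes the values: 0 → 1 → 2 → 3 → 4 → 5 → 6

Answer: 6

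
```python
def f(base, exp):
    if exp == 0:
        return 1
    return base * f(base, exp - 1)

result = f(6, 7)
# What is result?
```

f(6, 7) = 6 * 6 * 6 * 6 * 6 * 6 * 6 = 279936

Answer: 279936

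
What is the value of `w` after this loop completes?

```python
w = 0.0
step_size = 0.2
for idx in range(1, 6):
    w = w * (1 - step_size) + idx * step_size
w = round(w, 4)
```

Moving average with lr=0.2
`w` takes the values: 0.0 → 0.2 → 0.56 → 1.048 → 1.6384 → 2.31072 → 2.3107

Answer: 2.3107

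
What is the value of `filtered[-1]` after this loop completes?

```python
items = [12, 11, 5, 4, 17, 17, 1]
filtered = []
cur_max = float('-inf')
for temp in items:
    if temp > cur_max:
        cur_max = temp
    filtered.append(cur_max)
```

Running max ends at 17
`filtered` takes the values: [] → [12] → [12, 12] → [12, 12, 12] → [12, 12, 12, 12] → [12, 12, 12, 12, 17] → [12, 12, 12, 12, 17, 17] → [12, 12, 12, 12, 17, 17, 17]
So `filtered[-1]` = 17

Answer: 17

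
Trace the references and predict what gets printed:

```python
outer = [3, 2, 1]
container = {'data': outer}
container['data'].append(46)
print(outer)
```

Key concept: dict holds reference to list.
Step by step:
`outer = [3, 2, 1]` → outer = [3, 2, 1]
`container = {'data': outer}` → container = {'data': [3, 2, 1]}
`container['data'].append(46)` → outer = [3, 2, 1, 46]; container = {'data': [3, 2, 1, 46]}
`print(outer)` → prints [3, 2, 1, 46]

Answer: [3, 2, 1, 46]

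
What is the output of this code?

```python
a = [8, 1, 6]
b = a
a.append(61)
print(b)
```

Key concept: basic list aliasing.
Step by step:
`a = [8, 1, 6]` → a = [8, 1, 6]
`b = a` → b = [8, 1, 6] (same object as a)
`a.append(61)` → a = [8, 1, 6, 61] (same object as b); b = [8, 1, 6, 61] (same object as a)
`print(b)` → prints [8, 1, 6, 61]

Answer: [8, 1, 6, 61]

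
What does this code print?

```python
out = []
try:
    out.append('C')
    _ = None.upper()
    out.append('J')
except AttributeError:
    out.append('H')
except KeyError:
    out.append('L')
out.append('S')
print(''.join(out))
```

Execution trace: 'C' (try body) → 'H' (except AttributeError) → 'S' (after the try/except). Output: CHS

Answer: CHS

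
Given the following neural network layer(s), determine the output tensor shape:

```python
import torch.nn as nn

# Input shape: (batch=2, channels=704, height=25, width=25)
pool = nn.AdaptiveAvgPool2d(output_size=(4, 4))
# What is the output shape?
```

Input: (2, 704, 25, 25) -> Output: (2, 704, 4, 4)

Answer: (2, 704, 4, 4)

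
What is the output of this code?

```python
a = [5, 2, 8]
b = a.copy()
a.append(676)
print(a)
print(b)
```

Key concept: list.copy() creates independent copy.
Step by step:
`a = [5, 2, 8]` → a = [5, 2, 8]
`b = a.copy()` → b = [5, 2, 8]
`a.append(676)` → a = [5, 2, 8, 676]
`print(a)` → prints [5, 2, 8, 676]
`print(b)` → prints [5, 2, 8]

Answer:
[5, 2, 8, 676]
[5, 2, 8]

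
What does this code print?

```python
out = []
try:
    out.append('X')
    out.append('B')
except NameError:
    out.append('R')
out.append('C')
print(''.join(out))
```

Execution trace: 'X' (try body) → 'B' (try body, no exception) → 'C' (after the try/except). Output: XBC

Answer: XBC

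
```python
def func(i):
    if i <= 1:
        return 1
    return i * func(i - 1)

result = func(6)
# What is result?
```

func(6) = 6 * 5 * 4 * 3 * 2 * 1 = 720

Answer: 720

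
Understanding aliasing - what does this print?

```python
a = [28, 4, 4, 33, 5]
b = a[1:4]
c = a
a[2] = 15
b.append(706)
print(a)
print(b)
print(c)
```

Key concept: slice vs alias.
Step by step:
`a = [28, 4, 4, 33, 5]` → a = [28, 4, 4, 33, 5]
`b = a[1:4]` → b = [4, 4, 33]
`c = a` → c = [28, 4, 4, 33, 5] (same object as a)
`a[2] = 15` → a = [28, 4, 15, 33, 5] (same object as c); c = [28, 4, 15, 33, 5] (same object as a)
`b.append(706)` → b = [4, 4, 33, 706]
`print(a)` → prints [28, 4, 15, 33, 5]
`print(b)` → prints [4, 4, 33, 706]
`print(c)` → prints [28, 4, 15, 33, 5]

Answer:
[28, 4, 15, 33, 5]
[4, 4, 33, 706]
[28, 4, 15, 33, 5]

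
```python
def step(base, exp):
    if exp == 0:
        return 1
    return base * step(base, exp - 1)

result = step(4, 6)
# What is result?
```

step(4, 6) = 4 * 4 * 4 * 4 * 4 * 4 = 4096

Answer: 4096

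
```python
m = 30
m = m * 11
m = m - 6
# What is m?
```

Trace:
`m = 30` → m = 30
`m = m * 11` → m = 330
`m = m - 6` → m = 324
So m = 324

Answer: 324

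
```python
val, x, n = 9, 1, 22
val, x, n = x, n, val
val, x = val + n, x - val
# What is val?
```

Trace:
`val, x, n = 9, 1, 22` → val = 9; x = 1; n = 22
`val, x, n = x, n, val` → val = 1; x = 22; n = 9
`val, x = val + n, x - val` → val = 10; x = 21
So val = 10

Answer: 10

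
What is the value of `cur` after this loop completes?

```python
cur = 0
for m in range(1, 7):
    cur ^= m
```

XOR of 1 to 6
`cur` takes the values: 0 → 1 → 3 → 0 → 4 → 1 → 7

Answer: 7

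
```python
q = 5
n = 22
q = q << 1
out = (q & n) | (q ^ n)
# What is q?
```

Trace:
`q = 5` → q = 5
`n = 22` → n = 22
`q = q << 1` → q = 10
`out = (q & n) | (q ^ n)` → out = 30
So q = 10

Answer: 10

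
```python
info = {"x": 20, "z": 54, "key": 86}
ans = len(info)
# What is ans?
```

Trace:
`info = {"x": 20, "z": 54, "key": 86}` → info = {'x': 20, 'z': 54, 'key': 86}
`ans = len(info)` → ans = 3
So ans = 3

Answer: 3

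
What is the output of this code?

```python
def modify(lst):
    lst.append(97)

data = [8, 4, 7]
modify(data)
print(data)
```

Key concept: function modifies passed list.
Step by step:
`data = [8, 4, 7]` → data = [8, 4, 7]
`modify(data)` → data = [8, 4, 7, 97]
`print(data)` → prints [8, 4, 7, 97]

Answer: [8, 4, 7, 97]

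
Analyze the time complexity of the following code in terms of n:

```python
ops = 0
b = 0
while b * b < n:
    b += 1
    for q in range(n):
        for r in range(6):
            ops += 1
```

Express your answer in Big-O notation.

Each loop level contributes: √n × n × 1. Multiplying the contributions gives O(n√n).

Answer: O(n√n)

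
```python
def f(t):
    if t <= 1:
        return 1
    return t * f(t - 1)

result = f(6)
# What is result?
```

f(6) = 6 * 5 * 4 * 3 * 2 * 1 = 720

Answer: 720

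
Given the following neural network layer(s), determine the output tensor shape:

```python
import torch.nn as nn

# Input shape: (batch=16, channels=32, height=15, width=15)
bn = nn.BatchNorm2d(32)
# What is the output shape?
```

Input: (16, 32, 15, 15) -> Output: (16, 32, 15, 15)

Answer: (16, 32, 15, 15)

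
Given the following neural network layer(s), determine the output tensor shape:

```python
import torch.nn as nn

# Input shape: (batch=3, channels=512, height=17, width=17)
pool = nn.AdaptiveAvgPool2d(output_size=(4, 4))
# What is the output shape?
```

Input: (3, 512, 17, 17) -> Output: (3, 512, 4, 4)

Answer: (3, 512, 4, 4)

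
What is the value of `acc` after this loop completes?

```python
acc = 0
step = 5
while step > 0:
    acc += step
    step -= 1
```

Sum 5 down to 1
`acc` takes the values: 0 → 5 → 9 → 12 → 14 → 15

Answer: 15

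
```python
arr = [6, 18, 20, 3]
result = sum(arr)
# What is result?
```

Trace:
`arr = [6, 18, 20, 3]` → arr = [6, 18, 20, 3]
`result = sum(arr)` → result = 47
So result = 47

Answer: 47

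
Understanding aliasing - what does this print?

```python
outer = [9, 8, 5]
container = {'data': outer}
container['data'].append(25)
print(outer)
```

Key concept: dict holds reference to list.
Step by step:
`outer = [9, 8, 5]` → outer = [9, 8, 5]
`container = {'data': outer}` → container = {'data': [9, 8, 5]}
`container['data'].append(25)` → outer = [9, 8, 5, 25]; container = {'data': [9, 8, 5, 25]}
`print(outer)` → prints [9, 8, 5, 25]

Answer: [9, 8, 5, 25]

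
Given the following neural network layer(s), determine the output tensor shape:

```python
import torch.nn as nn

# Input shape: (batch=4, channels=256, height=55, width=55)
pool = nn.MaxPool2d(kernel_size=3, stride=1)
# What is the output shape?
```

Input: (4, 256, 55, 55) -> Output: (4, 256, 53, 53)

Answer: (4, 256, 53, 53)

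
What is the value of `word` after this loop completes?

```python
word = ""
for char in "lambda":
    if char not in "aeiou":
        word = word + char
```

Remove vowels from 'lambda'
`word` takes the values: "" → "l" → "lm" → "lmb" → "lmbd"

Answer: "lmbd"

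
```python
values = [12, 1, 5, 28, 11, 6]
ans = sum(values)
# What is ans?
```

Trace:
`values = [12, 1, 5, 28, 11, 6]` → values = [12, 1, 5, 28, 11, 6]
`ans = sum(values)` → ans = 63
So ans = 63

Answer: 63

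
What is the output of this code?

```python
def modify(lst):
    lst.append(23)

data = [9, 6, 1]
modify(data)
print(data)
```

Key concept: function modifies passed list.
Step by step:
`data = [9, 6, 1]` → data = [9, 6, 1]
`modify(data)` → data = [9, 6, 1, 23]
`print(data)` → prints [9, 6, 1, 23]

Answer: [9, 6, 1, 23]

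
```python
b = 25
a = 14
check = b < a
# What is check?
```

Trace:
`b = 25` → b = 25
`a = 14` → a = 14
`check = b < a` → check = False
So check = False

Answer: False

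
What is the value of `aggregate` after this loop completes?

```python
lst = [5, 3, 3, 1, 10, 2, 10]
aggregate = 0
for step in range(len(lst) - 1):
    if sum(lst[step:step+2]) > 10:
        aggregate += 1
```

Count windows with sum > 10
`aggregate` takes the values: 0 → 1 → 2 → 3

Answer: 3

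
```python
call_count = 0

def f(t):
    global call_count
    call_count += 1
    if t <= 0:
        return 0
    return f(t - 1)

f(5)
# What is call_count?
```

Linear recursion stepping by 1: 6 calls from t=5 down to ≤0.

Answer: 6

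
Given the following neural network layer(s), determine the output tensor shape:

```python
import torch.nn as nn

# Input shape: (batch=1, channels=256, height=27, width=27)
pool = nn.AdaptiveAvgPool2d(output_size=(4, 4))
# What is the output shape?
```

Input: (1, 256, 27, 27) -> Output: (1, 256, 4, 4)

Answer: (1, 256, 4, 4)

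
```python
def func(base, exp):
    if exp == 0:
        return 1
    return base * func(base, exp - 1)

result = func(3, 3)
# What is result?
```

func(3, 3) = 3 * 3 * 3 = 27

Answer: 27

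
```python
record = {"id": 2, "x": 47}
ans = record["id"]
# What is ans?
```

Trace:
`record = {"id": 2, "x": 47}` → record = {'id': 2, 'x': 47}
`ans = record["id"]` → ans = 2
So ans = 2

Answer: 2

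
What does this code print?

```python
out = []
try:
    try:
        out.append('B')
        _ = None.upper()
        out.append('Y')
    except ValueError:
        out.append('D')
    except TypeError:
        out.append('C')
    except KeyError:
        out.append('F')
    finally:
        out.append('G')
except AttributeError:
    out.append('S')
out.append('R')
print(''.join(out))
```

Execution trace: 'B' (try body) → 'G' (finally) → 'S' (outer except AttributeError) → 'R' (after the try/except). Output: BGSR

Answer: BGSR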